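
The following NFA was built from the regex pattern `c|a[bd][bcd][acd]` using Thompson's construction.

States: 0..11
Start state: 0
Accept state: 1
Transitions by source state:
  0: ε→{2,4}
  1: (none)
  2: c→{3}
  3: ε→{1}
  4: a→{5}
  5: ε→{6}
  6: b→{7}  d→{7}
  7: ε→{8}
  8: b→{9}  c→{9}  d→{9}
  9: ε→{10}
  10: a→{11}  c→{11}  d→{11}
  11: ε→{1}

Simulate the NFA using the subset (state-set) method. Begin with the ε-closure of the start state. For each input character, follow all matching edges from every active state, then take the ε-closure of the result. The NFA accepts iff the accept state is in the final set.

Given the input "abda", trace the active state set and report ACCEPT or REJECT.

Answer: ACCEPT

Steps:
start: ε-closure({0}) = {0,2,4}
'a' @ 1: {5,6}
'b' @ 2: {7,8}
'd' @ 3: {9,10}
'a' @ 4: {1,11}  ✓accept
end set {1,11} — state 1 in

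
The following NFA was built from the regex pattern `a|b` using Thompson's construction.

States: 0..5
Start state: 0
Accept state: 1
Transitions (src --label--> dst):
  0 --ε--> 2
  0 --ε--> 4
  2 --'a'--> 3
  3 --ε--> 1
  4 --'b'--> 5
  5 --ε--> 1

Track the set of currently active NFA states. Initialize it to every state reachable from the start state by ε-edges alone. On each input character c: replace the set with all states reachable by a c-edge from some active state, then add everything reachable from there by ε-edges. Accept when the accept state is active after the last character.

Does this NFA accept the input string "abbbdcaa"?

start: ε-closure({0}) = {0,2,4}
'a' @ 1: {1,3}  (accept∈set)
'b' @ 2: {}  — no active states
rest 'bbdcaa' ignored (set empty)
end set {} — state 1 not in

Answer: REJECT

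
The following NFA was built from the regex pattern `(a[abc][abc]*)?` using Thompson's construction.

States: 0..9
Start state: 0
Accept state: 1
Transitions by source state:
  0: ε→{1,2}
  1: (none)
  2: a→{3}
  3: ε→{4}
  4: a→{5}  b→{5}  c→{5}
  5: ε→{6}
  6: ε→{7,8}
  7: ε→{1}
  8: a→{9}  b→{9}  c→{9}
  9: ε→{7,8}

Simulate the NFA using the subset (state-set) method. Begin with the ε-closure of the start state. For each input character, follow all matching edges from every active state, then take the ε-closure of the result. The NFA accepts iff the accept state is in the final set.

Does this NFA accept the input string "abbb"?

initial (ε-close {0}): {0,1,2}
'a' @ 1: {3,4}
'b' @ 2: {1,5,6,7,8}  (accept∈set)
'b' @ 3: {1,7,8,9}  (accept∈set)
'b' @ 4: {1,7,8,9}  (accept∈set)
end set {1,7,8,9} — state 1 in

Answer: ACCEPT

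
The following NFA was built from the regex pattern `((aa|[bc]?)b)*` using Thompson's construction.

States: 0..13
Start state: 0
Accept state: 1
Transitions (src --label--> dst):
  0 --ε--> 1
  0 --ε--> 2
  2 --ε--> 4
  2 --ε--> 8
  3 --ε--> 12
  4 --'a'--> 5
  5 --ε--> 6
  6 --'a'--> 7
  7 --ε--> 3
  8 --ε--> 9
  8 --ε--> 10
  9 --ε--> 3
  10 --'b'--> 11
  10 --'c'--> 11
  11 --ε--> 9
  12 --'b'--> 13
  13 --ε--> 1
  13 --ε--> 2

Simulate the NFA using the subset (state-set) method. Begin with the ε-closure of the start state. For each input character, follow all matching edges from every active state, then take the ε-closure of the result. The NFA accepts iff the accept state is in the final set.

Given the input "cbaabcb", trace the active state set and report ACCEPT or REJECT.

initial (ε-close {0}): {0,1,2,3,4,8,9,10,12}
'c' @ 1: {3,9,11,12}
'b' @ 2: {1,2,3,4,8,9,10,12,13}  (accept∈set)
'a' @ 3: {5,6}
'a' @ 4: {3,7,12}
'b' @ 5: {1,2,3,4,8,9,10,12,13}  (accept∈set)
'c' @ 6: {3,9,11,12}
'b' @ 7: {1,2,3,4,8,9,10,12,13}  (accept∈set)
end set {1,2,3,4,8,9,10,12,13} — state 1 in

Answer: ACCEPT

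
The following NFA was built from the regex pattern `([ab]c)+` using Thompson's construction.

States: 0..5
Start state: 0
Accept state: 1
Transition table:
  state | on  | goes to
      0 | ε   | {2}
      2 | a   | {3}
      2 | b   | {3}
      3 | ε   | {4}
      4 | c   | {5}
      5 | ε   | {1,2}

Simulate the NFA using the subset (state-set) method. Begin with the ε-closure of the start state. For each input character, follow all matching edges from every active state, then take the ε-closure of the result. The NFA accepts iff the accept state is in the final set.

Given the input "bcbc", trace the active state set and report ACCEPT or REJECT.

Answer: ACCEPT

Steps:
S₀ = ε-closure({0}) = {0,2}
'b' @ 1: {3,4}
'c' @ 2: {1,2,5}  ✓accept
'b' @ 3: {3,4}
'c' @ 4: {1,2,5}  ✓accept
after full input: {1,2,5}  (accept=1 in)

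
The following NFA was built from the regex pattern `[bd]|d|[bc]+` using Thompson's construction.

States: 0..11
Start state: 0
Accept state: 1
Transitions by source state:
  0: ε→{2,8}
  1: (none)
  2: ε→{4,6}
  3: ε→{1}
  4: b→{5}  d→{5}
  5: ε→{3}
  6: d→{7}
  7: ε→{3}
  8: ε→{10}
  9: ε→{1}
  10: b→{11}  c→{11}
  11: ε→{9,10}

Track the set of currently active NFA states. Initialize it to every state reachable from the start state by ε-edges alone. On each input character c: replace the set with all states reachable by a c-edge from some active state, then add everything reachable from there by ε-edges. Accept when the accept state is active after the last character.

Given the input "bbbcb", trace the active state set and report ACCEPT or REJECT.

initial (ε-close {0}): {0,2,4,6,8,10}
'b' @ 1: {1,3,5,9,10,11}  ✓accept
'b' @ 2: {1,9,10,11}  ✓accept
'b' @ 3: {1,9,10,11}  ✓accept
'c' @ 4: {1,9,10,11}  ✓accept
'b' @ 5: {1,9,10,11}  ✓accept
final: {1,9,10,11}; accept 1 in set

Answer: ACCEPT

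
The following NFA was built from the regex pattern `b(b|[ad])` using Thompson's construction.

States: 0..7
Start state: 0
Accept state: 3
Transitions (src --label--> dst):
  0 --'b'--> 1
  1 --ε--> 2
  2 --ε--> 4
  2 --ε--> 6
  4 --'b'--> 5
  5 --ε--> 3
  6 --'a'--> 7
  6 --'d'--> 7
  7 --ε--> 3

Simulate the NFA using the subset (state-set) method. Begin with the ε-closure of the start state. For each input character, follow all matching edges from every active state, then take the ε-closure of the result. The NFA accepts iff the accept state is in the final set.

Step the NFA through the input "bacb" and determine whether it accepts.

initial (ε-close {0}): {0}
'b' @ 1: {1,2,4,6}
'a' @ 2: {3,7}  ✓accept
'c' @ 3: {}  — state set empty
rest 'b' ignored (set empty)
after full input: {}  (accept=3 not in)

Answer: REJECT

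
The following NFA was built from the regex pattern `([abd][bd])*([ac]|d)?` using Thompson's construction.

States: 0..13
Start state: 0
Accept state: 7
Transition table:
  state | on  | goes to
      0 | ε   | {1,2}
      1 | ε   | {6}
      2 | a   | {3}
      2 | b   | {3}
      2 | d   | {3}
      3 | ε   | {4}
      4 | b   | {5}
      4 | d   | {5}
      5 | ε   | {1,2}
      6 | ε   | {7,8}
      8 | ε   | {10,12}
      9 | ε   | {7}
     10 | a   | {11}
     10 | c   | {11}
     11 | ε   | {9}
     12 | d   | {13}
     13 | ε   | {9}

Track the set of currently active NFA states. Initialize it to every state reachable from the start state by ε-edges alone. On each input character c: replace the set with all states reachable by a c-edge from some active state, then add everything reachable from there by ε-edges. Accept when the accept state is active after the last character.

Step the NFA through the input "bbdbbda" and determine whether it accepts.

S₀ = ε-closure({0}) = {0,1,2,6,7,8,10,12}
'b' @ 1: {3,4}
'b' @ 2: {1,2,5,6,7,8,10,12}  [accepting]
'd' @ 3: {3,4,7,9,13}  [accepting]
'b' @ 4: {1,2,5,6,7,8,10,12}  [accepting]
'b' @ 5: {3,4}
'd' @ 6: {1,2,5,6,7,8,10,12}  [accepting]
'a' @ 7: {3,4,7,9,11}  [accepting]
final: {3,4,7,9,11}; accept 7 in set

Answer: ACCEPT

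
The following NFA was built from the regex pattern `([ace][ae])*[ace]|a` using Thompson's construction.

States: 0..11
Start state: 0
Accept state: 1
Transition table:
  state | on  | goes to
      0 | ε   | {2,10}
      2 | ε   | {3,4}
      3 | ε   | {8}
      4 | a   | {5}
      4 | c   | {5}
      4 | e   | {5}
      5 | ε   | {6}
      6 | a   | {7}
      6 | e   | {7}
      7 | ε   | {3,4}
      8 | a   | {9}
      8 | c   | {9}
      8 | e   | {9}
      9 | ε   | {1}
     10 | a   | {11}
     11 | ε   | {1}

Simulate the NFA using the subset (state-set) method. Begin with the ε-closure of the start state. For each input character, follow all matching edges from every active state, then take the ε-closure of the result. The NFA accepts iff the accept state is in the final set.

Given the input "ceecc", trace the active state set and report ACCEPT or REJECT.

Answer: REJECT

Steps:
S₀ = ε-closure({0}) = {0,2,3,4,8,10}
'c' @ 1: {1,5,6,9}  (accept∈set)
'e' @ 2: {3,4,7,8}
'e' @ 3: {1,5,6,9}  (accept∈set)
'c' @ 4: {}  — dead — no transitions
rest 'c' ignored (set empty)
final: {}; accept 1 not in set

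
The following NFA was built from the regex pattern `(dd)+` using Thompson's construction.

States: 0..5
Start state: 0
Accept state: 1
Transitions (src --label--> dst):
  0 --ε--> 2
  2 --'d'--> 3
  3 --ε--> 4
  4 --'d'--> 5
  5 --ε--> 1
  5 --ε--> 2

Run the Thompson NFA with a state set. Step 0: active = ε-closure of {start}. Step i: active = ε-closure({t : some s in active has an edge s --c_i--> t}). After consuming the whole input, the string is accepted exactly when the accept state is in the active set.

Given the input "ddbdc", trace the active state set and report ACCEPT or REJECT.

S₀ = ε-closure({0}) = {0,2}
'd' @ 1: {3,4}
'd' @ 2: {1,2,5}  ✓accept
'b' @ 3: {}  — no active states
rest 'dc' ignored (set empty)
end set {} — state 1 not in

Answer: REJECT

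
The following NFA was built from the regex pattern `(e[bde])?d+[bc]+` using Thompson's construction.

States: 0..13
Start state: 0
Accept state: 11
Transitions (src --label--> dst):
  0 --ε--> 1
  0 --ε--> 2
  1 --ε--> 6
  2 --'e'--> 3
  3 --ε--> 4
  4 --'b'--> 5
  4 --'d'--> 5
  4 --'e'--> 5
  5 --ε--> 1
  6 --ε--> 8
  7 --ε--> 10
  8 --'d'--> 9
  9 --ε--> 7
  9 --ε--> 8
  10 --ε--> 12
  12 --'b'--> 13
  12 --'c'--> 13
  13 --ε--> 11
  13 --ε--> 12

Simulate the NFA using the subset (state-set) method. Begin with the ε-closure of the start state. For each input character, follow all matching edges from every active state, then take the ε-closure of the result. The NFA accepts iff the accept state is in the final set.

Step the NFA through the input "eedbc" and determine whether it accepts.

Answer: ACCEPT

Derivation:
start: ε-closure({0}) = {0,1,2,6,8}
'e' @ 1: {3,4}
'e' @ 2: {1,5,6,8}
'd' @ 3: {7,8,9,10,12}
'b' @ 4: {11,12,13}  ✓accept
'c' @ 5: {11,12,13}  ✓accept
after full input: {11,12,13}  (accept=11 in)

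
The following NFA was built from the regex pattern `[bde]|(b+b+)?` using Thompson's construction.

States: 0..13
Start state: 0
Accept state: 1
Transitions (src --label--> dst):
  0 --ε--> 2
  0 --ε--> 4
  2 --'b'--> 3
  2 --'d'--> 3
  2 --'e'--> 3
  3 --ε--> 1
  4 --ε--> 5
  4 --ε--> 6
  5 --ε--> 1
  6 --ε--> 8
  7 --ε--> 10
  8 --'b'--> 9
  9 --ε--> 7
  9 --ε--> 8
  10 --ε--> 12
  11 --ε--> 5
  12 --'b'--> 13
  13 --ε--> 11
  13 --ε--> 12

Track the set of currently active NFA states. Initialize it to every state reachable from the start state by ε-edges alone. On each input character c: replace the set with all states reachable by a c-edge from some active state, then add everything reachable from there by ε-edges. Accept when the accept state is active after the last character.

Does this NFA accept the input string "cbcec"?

Answer: REJECT

Steps:
initial (ε-close {0}): {0,1,2,4,5,6,8}
'c' @ 1: {}  — dead — no transitions
rest 'bcec' ignored (set empty)
after full input: {}  (accept=1 not in)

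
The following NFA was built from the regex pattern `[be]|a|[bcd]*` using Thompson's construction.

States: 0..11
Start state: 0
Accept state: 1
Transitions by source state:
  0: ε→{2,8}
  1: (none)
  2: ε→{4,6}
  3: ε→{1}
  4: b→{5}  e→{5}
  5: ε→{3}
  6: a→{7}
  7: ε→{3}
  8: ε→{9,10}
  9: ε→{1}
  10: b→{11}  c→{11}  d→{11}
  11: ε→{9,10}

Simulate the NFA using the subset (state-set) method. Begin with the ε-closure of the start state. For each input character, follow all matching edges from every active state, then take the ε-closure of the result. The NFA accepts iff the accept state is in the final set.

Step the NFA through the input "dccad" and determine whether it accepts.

initial (ε-close {0}): {0,1,2,4,6,8,9,10}
'd' @ 1: {1,9,10,11}  [accepting]
'c' @ 2: {1,9,10,11}  [accepting]
'c' @ 3: {1,9,10,11}  [accepting]
'a' @ 4: {}  — no active states
rest 'd' ignored (set empty)
after full input: {}  (accept=1 not in)

Answer: REJECT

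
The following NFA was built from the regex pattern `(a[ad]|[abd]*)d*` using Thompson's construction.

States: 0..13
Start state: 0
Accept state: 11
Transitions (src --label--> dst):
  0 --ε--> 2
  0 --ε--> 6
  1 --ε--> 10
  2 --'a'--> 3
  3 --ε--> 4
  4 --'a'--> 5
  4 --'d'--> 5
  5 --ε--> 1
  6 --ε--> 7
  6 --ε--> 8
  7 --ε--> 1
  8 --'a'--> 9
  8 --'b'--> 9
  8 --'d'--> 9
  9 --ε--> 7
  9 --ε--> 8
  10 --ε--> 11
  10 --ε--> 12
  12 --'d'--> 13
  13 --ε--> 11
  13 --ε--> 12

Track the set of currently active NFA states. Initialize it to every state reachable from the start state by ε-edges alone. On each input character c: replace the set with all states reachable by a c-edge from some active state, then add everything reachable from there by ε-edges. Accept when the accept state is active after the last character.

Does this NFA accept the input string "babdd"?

initial (ε-close {0}): {0,1,2,6,7,8,10,11,12}
'b' @ 1: {1,7,8,9,10,11,12}  [accepting]
'a' @ 2: {1,7,8,9,10,11,12}  [accepting]
'b' @ 3: {1,7,8,9,10,11,12}  [accepting]
'd' @ 4: {1,7,8,9,10,11,12,13}  [accepting]
'd' @ 5: {1,7,8,9,10,11,12,13}  [accepting]
after full input: {1,7,8,9,10,11,12,13}  (accept=11 in)

Answer: ACCEPT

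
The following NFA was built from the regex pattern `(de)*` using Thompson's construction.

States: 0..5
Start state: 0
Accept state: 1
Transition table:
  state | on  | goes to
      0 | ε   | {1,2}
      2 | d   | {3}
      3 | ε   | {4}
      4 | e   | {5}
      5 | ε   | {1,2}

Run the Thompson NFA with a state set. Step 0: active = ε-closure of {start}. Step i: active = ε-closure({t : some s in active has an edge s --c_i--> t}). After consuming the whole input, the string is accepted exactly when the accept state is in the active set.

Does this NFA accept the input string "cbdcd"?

S₀ = ε-closure({0}) = {0,1,2}
'c' @ 1: {}  — no active states
rest 'bdcd' ignored (set empty)
after full input: {}  (accept=1 not in)

Answer: REJECT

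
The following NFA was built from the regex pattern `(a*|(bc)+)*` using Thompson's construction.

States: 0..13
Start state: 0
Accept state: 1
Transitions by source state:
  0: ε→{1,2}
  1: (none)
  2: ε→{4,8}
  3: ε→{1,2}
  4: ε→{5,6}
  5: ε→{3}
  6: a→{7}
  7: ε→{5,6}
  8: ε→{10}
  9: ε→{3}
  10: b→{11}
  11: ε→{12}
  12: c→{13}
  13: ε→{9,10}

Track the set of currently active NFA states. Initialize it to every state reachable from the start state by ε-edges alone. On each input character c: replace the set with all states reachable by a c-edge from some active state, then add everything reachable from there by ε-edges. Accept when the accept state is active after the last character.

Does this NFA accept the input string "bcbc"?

initial (ε-close {0}): {0,1,2,3,4,5,6,8,10}
'b' @ 1: {11,12}
'c' @ 2: {1,2,3,4,5,6,8,9,10,13}  (accept∈set)
'b' @ 3: {11,12}
'c' @ 4: {1,2,3,4,5,6,8,9,10,13}  (accept∈set)
final: {1,2,3,4,5,6,8,9,10,13}; accept 1 in set

Answer: ACCEPT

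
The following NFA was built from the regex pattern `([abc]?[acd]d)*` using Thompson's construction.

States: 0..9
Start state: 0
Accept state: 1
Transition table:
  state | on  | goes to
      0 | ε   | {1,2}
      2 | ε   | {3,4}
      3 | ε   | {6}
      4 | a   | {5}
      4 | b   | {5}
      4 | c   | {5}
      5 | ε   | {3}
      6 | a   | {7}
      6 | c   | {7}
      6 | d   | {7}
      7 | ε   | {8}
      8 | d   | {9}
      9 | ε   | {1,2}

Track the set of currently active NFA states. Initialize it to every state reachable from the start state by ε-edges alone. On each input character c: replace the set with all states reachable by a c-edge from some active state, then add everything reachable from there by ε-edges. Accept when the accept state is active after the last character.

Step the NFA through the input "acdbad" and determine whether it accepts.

Answer: ACCEPT

Steps:
start: ε-closure({0}) = {0,1,2,3,4,6}
'a' @ 1: {3,5,6,7,8}
'c' @ 2: {7,8}
'd' @ 3: {1,2,3,4,6,9}  ✓accept
'b' @ 4: {3,5,6}
'a' @ 5: {7,8}
'd' @ 6: {1,2,3,4,6,9}  ✓accept
end set {1,2,3,4,6,9} — state 1 in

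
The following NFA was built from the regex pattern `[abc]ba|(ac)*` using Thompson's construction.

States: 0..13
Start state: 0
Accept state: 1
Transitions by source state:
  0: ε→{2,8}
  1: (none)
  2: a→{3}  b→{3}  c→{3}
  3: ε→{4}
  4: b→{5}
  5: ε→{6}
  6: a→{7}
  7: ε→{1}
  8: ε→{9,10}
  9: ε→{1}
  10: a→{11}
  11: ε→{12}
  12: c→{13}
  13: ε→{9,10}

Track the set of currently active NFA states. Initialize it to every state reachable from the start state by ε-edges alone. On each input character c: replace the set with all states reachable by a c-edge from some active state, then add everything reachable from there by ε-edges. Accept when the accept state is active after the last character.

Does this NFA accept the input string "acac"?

Answer: ACCEPT

Trace:
initial (ε-close {0}): {0,1,2,8,9,10}
'a' @ 1: {3,4,11,12}
'c' @ 2: {1,9,10,13}  [accepting]
'a' @ 3: {11,12}
'c' @ 4: {1,9,10,13}  [accepting]
end set {1,9,10,13} — state 1 in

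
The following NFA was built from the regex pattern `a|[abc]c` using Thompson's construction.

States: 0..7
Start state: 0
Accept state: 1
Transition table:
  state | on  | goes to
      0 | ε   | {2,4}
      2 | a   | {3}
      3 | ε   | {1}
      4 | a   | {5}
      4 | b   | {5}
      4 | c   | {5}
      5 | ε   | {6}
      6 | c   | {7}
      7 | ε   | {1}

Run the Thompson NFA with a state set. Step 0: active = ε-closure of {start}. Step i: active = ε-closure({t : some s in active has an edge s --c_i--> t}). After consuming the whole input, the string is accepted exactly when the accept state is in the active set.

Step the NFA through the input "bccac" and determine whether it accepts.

S₀ = ε-closure({0}) = {0,2,4}
'b' @ 1: {5,6}
'c' @ 2: {1,7}  (accept∈set)
'c' @ 3: {}  — no active states
rest 'ac' ignored (set empty)
end set {} — state 1 not in

Answer: REJECT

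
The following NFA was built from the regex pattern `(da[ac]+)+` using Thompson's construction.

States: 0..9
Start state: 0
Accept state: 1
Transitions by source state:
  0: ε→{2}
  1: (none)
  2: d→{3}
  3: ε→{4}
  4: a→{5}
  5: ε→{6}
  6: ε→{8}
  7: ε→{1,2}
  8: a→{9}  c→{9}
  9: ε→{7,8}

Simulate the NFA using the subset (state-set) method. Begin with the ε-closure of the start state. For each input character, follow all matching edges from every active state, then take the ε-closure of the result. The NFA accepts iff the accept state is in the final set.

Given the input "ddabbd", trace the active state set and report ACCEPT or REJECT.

S₀ = ε-closure({0}) = {0,2}
'd' @ 1: {3,4}
'd' @ 2: {}  — dead — no transitions
rest 'abbd' ignored (set empty)
after full input: {}  (accept=1 not in)

Answer: REJECT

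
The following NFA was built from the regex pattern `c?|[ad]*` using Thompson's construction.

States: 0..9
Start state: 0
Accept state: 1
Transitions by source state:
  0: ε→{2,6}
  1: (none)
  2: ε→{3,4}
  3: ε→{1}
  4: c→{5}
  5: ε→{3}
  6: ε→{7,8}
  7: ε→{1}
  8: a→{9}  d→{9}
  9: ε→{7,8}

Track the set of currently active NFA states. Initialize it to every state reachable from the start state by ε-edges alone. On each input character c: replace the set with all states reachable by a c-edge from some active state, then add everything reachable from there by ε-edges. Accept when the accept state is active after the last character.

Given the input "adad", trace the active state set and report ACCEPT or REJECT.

start: ε-closure({0}) = {0,1,2,3,4,6,7,8}
'a' @ 1: {1,7,8,9}  ✓accept
'd' @ 2: {1,7,8,9}  ✓accept
'a' @ 3: {1,7,8,9}  ✓accept
'd' @ 4: {1,7,8,9}  ✓accept
end set {1,7,8,9} — state 1 in

Answer: ACCEPT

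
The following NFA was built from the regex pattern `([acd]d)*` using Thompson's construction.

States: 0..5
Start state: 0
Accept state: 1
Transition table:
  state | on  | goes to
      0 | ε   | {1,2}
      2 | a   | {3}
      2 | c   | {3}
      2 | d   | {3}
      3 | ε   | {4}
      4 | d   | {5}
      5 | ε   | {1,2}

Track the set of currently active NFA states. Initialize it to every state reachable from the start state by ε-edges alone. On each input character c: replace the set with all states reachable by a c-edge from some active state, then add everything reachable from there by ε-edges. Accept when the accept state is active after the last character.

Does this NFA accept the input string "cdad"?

Answer: ACCEPT

Steps:
start: ε-closure({0}) = {0,1,2}
'c' @ 1: {3,4}
'd' @ 2: {1,2,5}  [accepting]
'a' @ 3: {3,4}
'd' @ 4: {1,2,5}  [accepting]
end set {1,2,5} — state 1 in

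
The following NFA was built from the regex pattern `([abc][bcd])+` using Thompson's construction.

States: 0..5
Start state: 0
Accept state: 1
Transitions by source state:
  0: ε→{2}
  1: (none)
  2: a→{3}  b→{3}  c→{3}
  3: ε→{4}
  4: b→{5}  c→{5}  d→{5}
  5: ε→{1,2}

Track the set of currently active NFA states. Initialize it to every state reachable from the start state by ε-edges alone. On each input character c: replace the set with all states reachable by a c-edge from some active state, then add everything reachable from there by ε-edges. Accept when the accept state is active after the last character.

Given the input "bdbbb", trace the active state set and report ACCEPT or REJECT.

start: ε-closure({0}) = {0,2}
'b' @ 1: {3,4}
'd' @ 2: {1,2,5}  [accepting]
'b' @ 3: {3,4}
'b' @ 4: {1,2,5}  [accepting]
'b' @ 5: {3,4}
after full input: {3,4}  (accept=1 not in)

Answer: REJECT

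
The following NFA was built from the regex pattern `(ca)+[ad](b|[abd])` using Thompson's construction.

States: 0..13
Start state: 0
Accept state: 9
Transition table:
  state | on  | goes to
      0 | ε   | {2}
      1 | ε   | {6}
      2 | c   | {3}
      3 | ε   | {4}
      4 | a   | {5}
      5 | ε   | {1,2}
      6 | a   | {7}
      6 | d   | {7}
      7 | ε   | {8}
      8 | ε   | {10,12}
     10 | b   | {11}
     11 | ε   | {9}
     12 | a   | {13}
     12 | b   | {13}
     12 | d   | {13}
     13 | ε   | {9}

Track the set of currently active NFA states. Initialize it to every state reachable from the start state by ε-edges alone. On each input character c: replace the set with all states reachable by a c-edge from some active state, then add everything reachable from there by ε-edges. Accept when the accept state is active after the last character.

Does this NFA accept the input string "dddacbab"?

Answer: REJECT

Derivation:
start: ε-closure({0}) = {0,2}
'd' @ 1: {}  — dead — no transitions
rest 'ddacbab' ignored (set empty)
after full input: {}  (accept=9 not in)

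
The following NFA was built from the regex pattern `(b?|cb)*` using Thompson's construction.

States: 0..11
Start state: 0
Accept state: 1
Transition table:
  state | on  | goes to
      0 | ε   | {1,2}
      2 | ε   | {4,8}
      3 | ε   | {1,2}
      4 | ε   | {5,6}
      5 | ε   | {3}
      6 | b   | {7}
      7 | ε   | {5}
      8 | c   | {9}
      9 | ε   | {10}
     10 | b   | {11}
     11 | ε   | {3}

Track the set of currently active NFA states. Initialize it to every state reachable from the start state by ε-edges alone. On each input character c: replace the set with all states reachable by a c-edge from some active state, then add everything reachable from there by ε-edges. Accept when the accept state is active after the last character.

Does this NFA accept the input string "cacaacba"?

initial (ε-close {0}): {0,1,2,3,4,5,6,8}
'c' @ 1: {9,10}
'a' @ 2: {}  — no active states
rest 'caacba' ignored (set empty)
end set {} — state 1 not in

Answer: REJECT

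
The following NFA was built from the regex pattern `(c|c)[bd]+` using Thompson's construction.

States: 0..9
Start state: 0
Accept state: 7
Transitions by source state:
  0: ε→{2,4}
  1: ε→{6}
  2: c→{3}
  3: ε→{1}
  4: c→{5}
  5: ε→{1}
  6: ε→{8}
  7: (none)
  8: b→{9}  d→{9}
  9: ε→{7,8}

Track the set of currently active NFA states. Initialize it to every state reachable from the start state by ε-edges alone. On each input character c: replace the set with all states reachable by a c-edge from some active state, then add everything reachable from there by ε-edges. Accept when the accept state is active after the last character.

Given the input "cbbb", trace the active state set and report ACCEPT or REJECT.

Answer: ACCEPT

Trace:
start: ε-closure({0}) = {0,2,4}
'c' @ 1: {1,3,5,6,8}
'b' @ 2: {7,8,9}  [accepting]
'b' @ 3: {7,8,9}  [accepting]
'b' @ 4: {7,8,9}  [accepting]
end set {7,8,9} — state 7 in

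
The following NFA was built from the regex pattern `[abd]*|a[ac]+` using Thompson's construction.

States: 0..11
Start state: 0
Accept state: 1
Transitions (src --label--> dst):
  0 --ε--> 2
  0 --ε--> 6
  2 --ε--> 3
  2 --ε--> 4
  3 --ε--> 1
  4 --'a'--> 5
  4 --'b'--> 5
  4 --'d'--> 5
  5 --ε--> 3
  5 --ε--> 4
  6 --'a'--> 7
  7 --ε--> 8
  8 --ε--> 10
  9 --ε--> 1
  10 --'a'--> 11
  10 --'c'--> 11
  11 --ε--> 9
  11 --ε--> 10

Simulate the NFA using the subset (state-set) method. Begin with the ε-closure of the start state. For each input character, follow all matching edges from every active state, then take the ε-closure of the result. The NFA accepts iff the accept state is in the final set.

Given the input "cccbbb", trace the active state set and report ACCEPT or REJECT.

start: ε-closure({0}) = {0,1,2,3,4,6}
'c' @ 1: {}  — state set empty
rest 'ccbbb' ignored (set empty)
end set {} — state 1 not in

Answer: REJECT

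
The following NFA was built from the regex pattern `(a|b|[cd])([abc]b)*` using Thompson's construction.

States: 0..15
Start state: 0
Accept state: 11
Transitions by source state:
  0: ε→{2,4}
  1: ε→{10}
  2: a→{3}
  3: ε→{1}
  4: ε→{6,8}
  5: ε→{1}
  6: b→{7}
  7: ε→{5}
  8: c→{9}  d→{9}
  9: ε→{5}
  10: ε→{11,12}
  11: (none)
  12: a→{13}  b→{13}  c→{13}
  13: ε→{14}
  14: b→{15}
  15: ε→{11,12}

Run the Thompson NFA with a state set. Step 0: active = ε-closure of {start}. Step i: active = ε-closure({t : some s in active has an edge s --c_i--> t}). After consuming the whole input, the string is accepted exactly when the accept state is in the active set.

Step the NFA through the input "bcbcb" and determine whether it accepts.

Answer: ACCEPT

Derivation:
start: ε-closure({0}) = {0,2,4,6,8}
'b' @ 1: {1,5,7,10,11,12}  [accepting]
'c' @ 2: {13,14}
'b' @ 3: {11,12,15}  [accepting]
'c' @ 4: {13,14}
'b' @ 5: {11,12,15}  [accepting]
after full input: {11,12,15}  (accept=11 in)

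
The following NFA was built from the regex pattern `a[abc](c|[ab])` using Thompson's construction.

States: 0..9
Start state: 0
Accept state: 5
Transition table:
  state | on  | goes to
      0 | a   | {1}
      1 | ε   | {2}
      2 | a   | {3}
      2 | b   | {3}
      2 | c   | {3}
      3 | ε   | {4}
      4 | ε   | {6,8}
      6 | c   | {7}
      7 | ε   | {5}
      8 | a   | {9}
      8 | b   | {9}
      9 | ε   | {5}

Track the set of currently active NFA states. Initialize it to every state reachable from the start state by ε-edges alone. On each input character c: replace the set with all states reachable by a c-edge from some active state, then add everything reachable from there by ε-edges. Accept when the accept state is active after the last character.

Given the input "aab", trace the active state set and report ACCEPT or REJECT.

Answer: ACCEPT

Steps:
S₀ = ε-closure({0}) = {0}
'a' @ 1: {1,2}
'a' @ 2: {3,4,6,8}
'b' @ 3: {5,9}  (accept∈set)
after full input: {5,9}  (accept=5 in)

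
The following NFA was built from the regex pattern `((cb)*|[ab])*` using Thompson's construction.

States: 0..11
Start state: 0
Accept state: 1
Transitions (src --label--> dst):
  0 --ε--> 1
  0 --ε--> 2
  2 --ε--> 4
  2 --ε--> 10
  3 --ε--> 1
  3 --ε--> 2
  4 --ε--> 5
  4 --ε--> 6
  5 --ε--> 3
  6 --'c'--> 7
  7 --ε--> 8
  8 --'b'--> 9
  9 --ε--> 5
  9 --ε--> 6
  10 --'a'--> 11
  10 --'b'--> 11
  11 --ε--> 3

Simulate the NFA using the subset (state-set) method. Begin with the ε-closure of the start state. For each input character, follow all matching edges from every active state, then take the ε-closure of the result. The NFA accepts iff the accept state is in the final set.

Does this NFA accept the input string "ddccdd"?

S₀ = ε-closure({0}) = {0,1,2,3,4,5,6,10}
'd' @ 1: {}  — no active states
rest 'dccdd' ignored (set empty)
end set {} — state 1 not in

Answer: REJECT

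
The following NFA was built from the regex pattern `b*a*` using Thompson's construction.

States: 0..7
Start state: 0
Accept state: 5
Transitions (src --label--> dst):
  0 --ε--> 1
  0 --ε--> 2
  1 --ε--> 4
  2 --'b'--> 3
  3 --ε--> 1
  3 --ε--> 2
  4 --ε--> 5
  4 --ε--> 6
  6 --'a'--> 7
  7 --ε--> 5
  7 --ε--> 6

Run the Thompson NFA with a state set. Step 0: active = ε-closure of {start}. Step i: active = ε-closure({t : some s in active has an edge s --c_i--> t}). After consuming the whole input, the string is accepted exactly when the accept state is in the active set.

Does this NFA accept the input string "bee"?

Answer: REJECT

Steps:
S₀ = ε-closure({0}) = {0,1,2,4,5,6}
'b' @ 1: {1,2,3,4,5,6}  [accepting]
'e' @ 2: {}  — no active states
rest 'e' ignored (set empty)
after full input: {}  (accept=5 not in)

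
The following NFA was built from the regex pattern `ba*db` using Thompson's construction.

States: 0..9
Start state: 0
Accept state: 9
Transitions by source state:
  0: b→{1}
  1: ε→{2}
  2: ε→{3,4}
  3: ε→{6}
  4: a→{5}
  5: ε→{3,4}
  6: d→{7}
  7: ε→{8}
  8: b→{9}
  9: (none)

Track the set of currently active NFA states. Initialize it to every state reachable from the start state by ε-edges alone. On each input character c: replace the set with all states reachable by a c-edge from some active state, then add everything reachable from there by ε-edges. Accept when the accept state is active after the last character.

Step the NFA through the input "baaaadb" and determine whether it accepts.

start: ε-closure({0}) = {0}
'b' @ 1: {1,2,3,4,6}
'a' @ 2: {3,4,5,6}
'a' @ 3: {3,4,5,6}
'a' @ 4: {3,4,5,6}
'a' @ 5: {3,4,5,6}
'd' @ 6: {7,8}
'b' @ 7: {9}  ✓accept
end set {9} — state 9 in

Answer: ACCEPT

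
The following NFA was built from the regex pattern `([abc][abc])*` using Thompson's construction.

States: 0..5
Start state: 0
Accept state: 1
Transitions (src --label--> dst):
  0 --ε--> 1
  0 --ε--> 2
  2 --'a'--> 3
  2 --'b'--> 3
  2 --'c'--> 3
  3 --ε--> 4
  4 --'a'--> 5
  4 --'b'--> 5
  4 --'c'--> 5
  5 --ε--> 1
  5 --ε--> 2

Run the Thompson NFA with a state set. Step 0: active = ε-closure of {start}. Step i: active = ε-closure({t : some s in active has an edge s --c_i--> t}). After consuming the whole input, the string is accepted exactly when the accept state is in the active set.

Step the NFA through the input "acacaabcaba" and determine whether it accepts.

Answer: REJECT

Derivation:
S₀ = ε-closure({0}) = {0,1,2}
'a' @ 1: {3,4}
'c' @ 2: {1,2,5}  [accepting]
'a' @ 3: {3,4}
'c' @ 4: {1,2,5}  [accepting]
'a' @ 5: {3,4}
'a' @ 6: {1,2,5}  [accepting]
'b' @ 7: {3,4}
'c' @ 8: {1,2,5}  [accepting]
'a' @ 9: {3,4}
'b' @ 10: {1,2,5}  [accepting]
'a' @ 11: {3,4}
final: {3,4}; accept 1 not in set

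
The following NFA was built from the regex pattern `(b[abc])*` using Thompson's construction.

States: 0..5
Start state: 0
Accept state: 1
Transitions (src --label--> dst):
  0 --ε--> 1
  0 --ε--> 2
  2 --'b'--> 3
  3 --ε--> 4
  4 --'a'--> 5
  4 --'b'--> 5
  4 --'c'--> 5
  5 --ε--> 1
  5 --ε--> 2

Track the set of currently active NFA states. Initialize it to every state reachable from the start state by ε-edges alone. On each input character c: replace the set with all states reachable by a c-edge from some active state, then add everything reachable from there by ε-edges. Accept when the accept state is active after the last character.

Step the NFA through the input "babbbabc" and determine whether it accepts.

initial (ε-close {0}): {0,1,2}
'b' @ 1: {3,4}
'a' @ 2: {1,2,5}  [accepting]
'b' @ 3: {3,4}
'b' @ 4: {1,2,5}  [accepting]
'b' @ 5: {3,4}
'a' @ 6: {1,2,5}  [accepting]
'b' @ 7: {3,4}
'c' @ 8: {1,2,5}  [accepting]
after full input: {1,2,5}  (accept=1 in)

Answer: ACCEPT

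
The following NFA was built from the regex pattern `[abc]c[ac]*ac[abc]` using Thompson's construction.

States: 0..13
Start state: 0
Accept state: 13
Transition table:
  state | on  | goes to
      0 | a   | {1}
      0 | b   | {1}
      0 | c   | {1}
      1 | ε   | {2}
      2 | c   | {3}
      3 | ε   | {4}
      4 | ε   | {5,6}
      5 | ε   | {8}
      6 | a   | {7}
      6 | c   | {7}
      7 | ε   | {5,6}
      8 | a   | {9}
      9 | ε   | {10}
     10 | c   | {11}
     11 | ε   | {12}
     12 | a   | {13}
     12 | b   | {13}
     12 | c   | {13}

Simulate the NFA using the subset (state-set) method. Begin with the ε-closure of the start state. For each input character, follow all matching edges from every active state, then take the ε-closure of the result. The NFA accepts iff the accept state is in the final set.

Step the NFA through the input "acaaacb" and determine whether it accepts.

start: ε-closure({0}) = {0}
'a' @ 1: {1,2}
'c' @ 2: {3,4,5,6,8}
'a' @ 3: {5,6,7,8,9,10}
'a' @ 4: {5,6,7,8,9,10}
'a' @ 5: {5,6,7,8,9,10}
'c' @ 6: {5,6,7,8,11,12}
'b' @ 7: {13}  ✓accept
after full input: {13}  (accept=13 in)

Answer: ACCEPT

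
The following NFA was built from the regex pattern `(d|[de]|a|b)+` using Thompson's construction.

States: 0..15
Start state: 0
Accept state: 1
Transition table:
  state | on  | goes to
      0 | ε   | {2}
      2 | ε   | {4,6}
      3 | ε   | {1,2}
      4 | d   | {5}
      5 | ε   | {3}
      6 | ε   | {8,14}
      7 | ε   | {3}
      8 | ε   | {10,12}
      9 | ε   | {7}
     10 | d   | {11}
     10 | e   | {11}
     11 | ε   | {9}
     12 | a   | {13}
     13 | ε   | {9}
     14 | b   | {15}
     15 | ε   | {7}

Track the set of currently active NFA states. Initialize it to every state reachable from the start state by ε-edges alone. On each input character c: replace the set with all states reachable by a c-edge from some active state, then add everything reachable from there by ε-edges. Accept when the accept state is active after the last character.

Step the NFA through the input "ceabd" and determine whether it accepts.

S₀ = ε-closure({0}) = {0,2,4,6,8,10,12,14}
'c' @ 1: {}  — no active states
rest 'eabd' ignored (set empty)
end set {} — state 1 not in

Answer: REJECT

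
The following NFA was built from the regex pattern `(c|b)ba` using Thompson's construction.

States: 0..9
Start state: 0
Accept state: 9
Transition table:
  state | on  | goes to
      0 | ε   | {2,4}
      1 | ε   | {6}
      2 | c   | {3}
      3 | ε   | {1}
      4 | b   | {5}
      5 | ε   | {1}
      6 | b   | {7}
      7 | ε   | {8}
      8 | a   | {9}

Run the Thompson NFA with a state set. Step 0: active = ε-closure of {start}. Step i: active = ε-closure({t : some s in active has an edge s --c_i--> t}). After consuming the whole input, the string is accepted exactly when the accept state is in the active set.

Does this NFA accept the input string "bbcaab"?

Answer: REJECT

Trace:
start: ε-closure({0}) = {0,2,4}
'b' @ 1: {1,5,6}
'b' @ 2: {7,8}
'c' @ 3: {}  — no active states
rest 'aab' ignored (set empty)
end set {} — state 9 not in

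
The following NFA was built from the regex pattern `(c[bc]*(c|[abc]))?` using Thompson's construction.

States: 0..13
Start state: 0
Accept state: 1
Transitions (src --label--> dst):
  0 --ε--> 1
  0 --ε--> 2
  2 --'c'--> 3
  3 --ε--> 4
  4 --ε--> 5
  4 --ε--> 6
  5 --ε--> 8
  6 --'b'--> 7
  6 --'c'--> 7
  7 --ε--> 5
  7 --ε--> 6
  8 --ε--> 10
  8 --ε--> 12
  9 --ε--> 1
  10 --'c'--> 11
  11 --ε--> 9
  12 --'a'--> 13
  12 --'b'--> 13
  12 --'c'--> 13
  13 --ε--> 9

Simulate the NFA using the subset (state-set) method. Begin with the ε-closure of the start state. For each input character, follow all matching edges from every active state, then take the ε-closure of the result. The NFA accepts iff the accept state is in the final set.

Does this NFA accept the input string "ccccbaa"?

start: ε-closure({0}) = {0,1,2}
'c' @ 1: {3,4,5,6,8,10,12}
'c' @ 2: {1,5,6,7,8,9,10,11,12,13}  [accepting]
'c' @ 3: {1,5,6,7,8,9,10,11,12,13}  [accepting]
'c' @ 4: {1,5,6,7,8,9,10,11,12,13}  [accepting]
'b' @ 5: {1,5,6,7,8,9,10,12,13}  [accepting]
'a' @ 6: {1,9,13}  [accepting]
'a' @ 7: {}  — dead — no transitions
after full input: {}  (accept=1 not in)

Answer: REJECT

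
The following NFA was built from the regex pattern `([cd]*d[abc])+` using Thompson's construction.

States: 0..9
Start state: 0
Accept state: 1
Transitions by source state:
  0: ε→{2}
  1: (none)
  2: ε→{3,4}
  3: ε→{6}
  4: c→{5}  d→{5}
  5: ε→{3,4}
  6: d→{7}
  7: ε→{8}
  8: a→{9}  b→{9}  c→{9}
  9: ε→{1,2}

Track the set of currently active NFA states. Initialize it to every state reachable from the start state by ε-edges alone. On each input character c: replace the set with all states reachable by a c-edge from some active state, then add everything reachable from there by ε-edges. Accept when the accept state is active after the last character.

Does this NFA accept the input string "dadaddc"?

Answer: ACCEPT

Trace:
S₀ = ε-closure({0}) = {0,2,3,4,6}
'd' @ 1: {3,4,5,6,7,8}
'a' @ 2: {1,2,3,4,6,9}  [accepting]
'd' @ 3: {3,4,5,6,7,8}
'a' @ 4: {1,2,3,4,6,9}  [accepting]
'd' @ 5: {3,4,5,6,7,8}
'd' @ 6: {3,4,5,6,7,8}
'c' @ 7: {1,2,3,4,5,6,9}  [accepting]
after full input: {1,2,3,4,5,6,9}  (accept=1 in)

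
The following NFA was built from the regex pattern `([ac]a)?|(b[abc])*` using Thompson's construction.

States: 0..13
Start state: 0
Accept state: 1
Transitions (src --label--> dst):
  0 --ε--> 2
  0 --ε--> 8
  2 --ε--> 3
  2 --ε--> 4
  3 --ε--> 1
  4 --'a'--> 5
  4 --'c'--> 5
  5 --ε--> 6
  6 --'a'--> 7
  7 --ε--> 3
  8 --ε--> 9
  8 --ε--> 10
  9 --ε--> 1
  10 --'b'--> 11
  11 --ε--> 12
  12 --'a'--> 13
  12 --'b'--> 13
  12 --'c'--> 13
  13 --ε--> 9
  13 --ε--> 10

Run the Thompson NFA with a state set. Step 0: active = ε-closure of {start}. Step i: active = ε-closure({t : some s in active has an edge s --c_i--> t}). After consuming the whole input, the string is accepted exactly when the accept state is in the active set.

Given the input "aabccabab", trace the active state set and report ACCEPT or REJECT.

start: ε-closure({0}) = {0,1,2,3,4,8,9,10}
'a' @ 1: {5,6}
'a' @ 2: {1,3,7}  ✓accept
'b' @ 3: {}  — state set empty
rest 'ccabab' ignored (set empty)
end set {} — state 1 not in

Answer: REJECT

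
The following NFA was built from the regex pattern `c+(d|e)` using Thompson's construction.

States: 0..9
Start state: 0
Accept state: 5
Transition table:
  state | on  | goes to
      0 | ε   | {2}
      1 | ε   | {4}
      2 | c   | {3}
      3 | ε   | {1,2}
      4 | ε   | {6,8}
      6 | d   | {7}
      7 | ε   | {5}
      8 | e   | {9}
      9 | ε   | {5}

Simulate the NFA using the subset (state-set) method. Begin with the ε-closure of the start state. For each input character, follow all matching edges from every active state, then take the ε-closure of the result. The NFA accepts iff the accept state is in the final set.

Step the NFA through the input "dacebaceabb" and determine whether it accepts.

Answer: REJECT

Steps:
initial (ε-close {0}): {0,2}
'd' @ 1: {}  — dead — no transitions
rest 'acebaceabb' ignored (set empty)
final: {}; accept 5 not in set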